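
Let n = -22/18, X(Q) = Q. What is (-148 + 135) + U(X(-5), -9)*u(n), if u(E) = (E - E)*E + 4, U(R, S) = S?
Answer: -49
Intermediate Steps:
n = -11/9 (n = -22*1/18 = -11/9 ≈ -1.2222)
u(E) = 4 (u(E) = 0*E + 4 = 0 + 4 = 4)
(-148 + 135) + U(X(-5), -9)*u(n) = (-148 + 135) - 9*4 = -13 - 36 = -49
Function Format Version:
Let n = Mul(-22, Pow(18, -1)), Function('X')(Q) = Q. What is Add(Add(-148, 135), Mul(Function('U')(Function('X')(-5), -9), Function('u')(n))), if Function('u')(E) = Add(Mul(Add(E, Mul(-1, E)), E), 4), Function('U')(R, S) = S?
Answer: -49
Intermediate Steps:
n = Rational(-11, 9) (n = Mul(-22, Rational(1, 18)) = Rational(-11, 9) ≈ -1.2222)
Function('u')(E) = 4 (Function('u')(E) = Add(Mul(0, E), 4) = Add(0, 4) = 4)
Add(Add(-148, 135), Mul(Function('U')(Function('X')(-5), -9), Function('u')(n))) = Add(Add(-148, 135), Mul(-9, 4)) = Add(-13, -36) = -49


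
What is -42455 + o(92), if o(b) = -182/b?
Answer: -1953021/46 ≈ -42457.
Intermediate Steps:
-42455 + o(92) = -42455 - 182/92 = -42455 - 182*1/92 = -42455 - 91/46 = -1953021/46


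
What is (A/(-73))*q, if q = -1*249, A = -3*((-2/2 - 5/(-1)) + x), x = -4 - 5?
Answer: 3735/73 ≈ 51.164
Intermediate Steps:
x = -9
A = 15 (A = -3*((-2/2 - 5/(-1)) - 9) = -3*((-2*½ - 5*(-1)) - 9) = -3*((-1 + 5) - 9) = -3*(4 - 9) = -3*(-5) = 15)
q = -249
(A/(-73))*q = (15/(-73))*(-249) = (15*(-1/73))*(-249) = -15/73*(-249) = 3735/73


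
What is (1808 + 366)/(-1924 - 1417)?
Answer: -2174/3341 ≈ -0.65070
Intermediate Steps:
(1808 + 366)/(-1924 - 1417) = 2174/(-3341) = 2174*(-1/3341) = -2174/3341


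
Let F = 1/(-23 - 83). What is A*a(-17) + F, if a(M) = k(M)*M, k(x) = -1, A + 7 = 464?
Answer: 823513/106 ≈ 7769.0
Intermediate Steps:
A = 457 (A = -7 + 464 = 457)
a(M) = -M
F = -1/106 (F = 1/(-106) = -1/106 ≈ -0.0094340)
A*a(-17) + F = 457*(-1*(-17)) - 1/106 = 457*17 - 1/106 = 7769 - 1/106 = 823513/106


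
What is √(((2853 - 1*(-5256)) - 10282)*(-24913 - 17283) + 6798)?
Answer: √91698706 ≈ 9575.9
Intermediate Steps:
√(((2853 - 1*(-5256)) - 10282)*(-24913 - 17283) + 6798) = √(((2853 + 5256) - 10282)*(-42196) + 6798) = √((8109 - 10282)*(-42196) + 6798) = √(-2173*(-42196) + 6798) = √(91691908 + 6798) = √91698706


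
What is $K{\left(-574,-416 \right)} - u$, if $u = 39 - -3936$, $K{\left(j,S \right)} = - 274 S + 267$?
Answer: $110276$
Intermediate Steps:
$K{\left(j,S \right)} = 267 - 274 S$
$u = 3975$ ($u = 39 + 3936 = 3975$)
$K{\left(-574,-416 \right)} - u = \left(267 - -113984\right) - 3975 = \left(267 + 113984\right) - 3975 = 114251 - 3975 = 110276$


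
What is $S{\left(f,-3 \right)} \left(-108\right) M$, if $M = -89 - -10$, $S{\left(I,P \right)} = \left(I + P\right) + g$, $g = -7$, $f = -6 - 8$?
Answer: $-204768$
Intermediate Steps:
$f = -14$ ($f = -6 - 8 = -14$)
$S{\left(I,P \right)} = -7 + I + P$ ($S{\left(I,P \right)} = \left(I + P\right) - 7 = -7 + I + P$)
$M = -79$ ($M = -89 + 10 = -79$)
$S{\left(f,-3 \right)} \left(-108\right) M = \left(-7 - 14 - 3\right) \left(-108\right) \left(-79\right) = \left(-24\right) \left(-108\right) \left(-79\right) = 2592 \left(-79\right) = -204768$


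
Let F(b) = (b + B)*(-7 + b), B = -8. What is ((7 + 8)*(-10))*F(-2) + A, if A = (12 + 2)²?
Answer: -13304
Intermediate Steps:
F(b) = (-8 + b)*(-7 + b) (F(b) = (b - 8)*(-7 + b) = (-8 + b)*(-7 + b))
A = 196 (A = 14² = 196)
((7 + 8)*(-10))*F(-2) + A = ((7 + 8)*(-10))*(56 + (-2)² - 15*(-2)) + 196 = (15*(-10))*(56 + 4 + 30) + 196 = -150*90 + 196 = -13500 + 196 = -13304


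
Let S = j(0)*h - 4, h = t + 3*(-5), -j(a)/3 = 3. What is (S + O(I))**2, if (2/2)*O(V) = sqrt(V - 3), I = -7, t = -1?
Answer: (140 + I*sqrt(10))**2 ≈ 19590.0 + 885.44*I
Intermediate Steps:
j(a) = -9 (j(a) = -3*3 = -9)
h = -16 (h = -1 + 3*(-5) = -1 - 15 = -16)
S = 140 (S = -9*(-16) - 4 = 144 - 4 = 140)
O(V) = sqrt(-3 + V) (O(V) = sqrt(V - 3) = sqrt(-3 + V))
(S + O(I))**2 = (140 + sqrt(-3 - 7))**2 = (140 + sqrt(-10))**2 = (140 + I*sqrt(10))**2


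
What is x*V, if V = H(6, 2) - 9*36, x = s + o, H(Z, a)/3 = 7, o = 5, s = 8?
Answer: -3939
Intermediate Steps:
H(Z, a) = 21 (H(Z, a) = 3*7 = 21)
x = 13 (x = 8 + 5 = 13)
V = -303 (V = 21 - 9*36 = 21 - 324 = -303)
x*V = 13*(-303) = -3939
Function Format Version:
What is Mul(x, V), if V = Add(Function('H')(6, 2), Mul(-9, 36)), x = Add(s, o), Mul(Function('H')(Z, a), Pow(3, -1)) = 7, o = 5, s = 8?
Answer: -3939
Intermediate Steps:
Function('H')(Z, a) = 21 (Function('H')(Z, a) = Mul(3, 7) = 21)
x = 13 (x = Add(8, 5) = 13)
V = -303 (V = Add(21, Mul(-9, 36)) = Add(21, -324) = -303)
Mul(x, V) = Mul(13, -303) = -3939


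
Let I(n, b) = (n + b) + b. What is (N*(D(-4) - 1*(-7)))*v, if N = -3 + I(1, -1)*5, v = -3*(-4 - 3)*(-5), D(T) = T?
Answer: 2520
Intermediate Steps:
I(n, b) = n + 2*b (I(n, b) = (b + n) + b = n + 2*b)
v = -105 (v = -(-21)*(-5) = -3*35 = -105)
N = -8 (N = -3 + (1 + 2*(-1))*5 = -3 + (1 - 2)*5 = -3 - 1*5 = -3 - 5 = -8)
(N*(D(-4) - 1*(-7)))*v = -8*(-4 - 1*(-7))*(-105) = -8*(-4 + 7)*(-105) = -8*3*(-105) = -24*(-105) = 2520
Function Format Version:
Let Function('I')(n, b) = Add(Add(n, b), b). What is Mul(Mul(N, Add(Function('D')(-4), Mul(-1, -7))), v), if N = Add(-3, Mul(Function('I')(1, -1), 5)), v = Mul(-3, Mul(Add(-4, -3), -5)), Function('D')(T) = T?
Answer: 2520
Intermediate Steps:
Function('I')(n, b) = Add(n, Mul(2, b)) (Function('I')(n, b) = Add(Add(b, n), b) = Add(n, Mul(2, b)))
v = -105 (v = Mul(-3, Mul(-7, -5)) = Mul(-3, 35) = -105)
N = -8 (N = Add(-3, Mul(Add(1, Mul(2, -1)), 5)) = Add(-3, Mul(Add(1, -2), 5)) = Add(-3, Mul(-1, 5)) = Add(-3, -5) = -8)
Mul(Mul(N, Add(Function('D')(-4), Mul(-1, -7))), v) = Mul(Mul(-8, Add(-4, Mul(-1, -7))), -105) = Mul(Mul(-8, Add(-4, 7)), -105) = Mul(Mul(-8, 3), -105) = Mul(-24, -105) = 2520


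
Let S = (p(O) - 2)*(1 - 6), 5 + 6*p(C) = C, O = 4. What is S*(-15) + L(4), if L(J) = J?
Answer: -317/2 ≈ -158.50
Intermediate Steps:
p(C) = -5/6 + C/6
S = 65/6 (S = ((-5/6 + (1/6)*4) - 2)*(1 - 6) = ((-5/6 + 2/3) - 2)*(-5) = (-1/6 - 2)*(-5) = -13/6*(-5) = 65/6 ≈ 10.833)
S*(-15) + L(4) = (65/6)*(-15) + 4 = -325/2 + 4 = -317/2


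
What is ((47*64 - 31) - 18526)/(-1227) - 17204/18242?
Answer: 43755925/3730489 ≈ 11.729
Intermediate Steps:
((47*64 - 31) - 18526)/(-1227) - 17204/18242 = ((3008 - 31) - 18526)*(-1/1227) - 17204*1/18242 = (2977 - 18526)*(-1/1227) - 8602/9121 = -15549*(-1/1227) - 8602/9121 = 5183/409 - 8602/9121 = 43755925/3730489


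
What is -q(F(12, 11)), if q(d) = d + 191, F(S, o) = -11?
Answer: -180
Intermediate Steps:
q(d) = 191 + d
-q(F(12, 11)) = -(191 - 11) = -1*180 = -180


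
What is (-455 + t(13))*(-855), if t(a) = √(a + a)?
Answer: 389025 - 855*√26 ≈ 3.8467e+5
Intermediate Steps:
t(a) = √2*√a (t(a) = √(2*a) = √2*√a)
(-455 + t(13))*(-855) = (-455 + √2*√13)*(-855) = (-455 + √26)*(-855) = 389025 - 855*√26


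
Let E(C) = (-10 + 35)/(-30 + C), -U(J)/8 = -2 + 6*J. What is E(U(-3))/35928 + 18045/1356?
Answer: 1404695545/105556464 ≈ 13.308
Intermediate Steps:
U(J) = 16 - 48*J (U(J) = -8*(-2 + 6*J) = 16 - 48*J)
E(C) = 25/(-30 + C)
E(U(-3))/35928 + 18045/1356 = (25/(-30 + (16 - 48*(-3))))/35928 + 18045/1356 = (25/(-30 + (16 + 144)))*(1/35928) + 18045*(1/1356) = (25/(-30 + 160))*(1/35928) + 6015/452 = (25/130)*(1/35928) + 6015/452 = (25*(1/130))*(1/35928) + 6015/452 = (5/26)*(1/35928) + 6015/452 = 5/934128 + 6015/452 = 1404695545/105556464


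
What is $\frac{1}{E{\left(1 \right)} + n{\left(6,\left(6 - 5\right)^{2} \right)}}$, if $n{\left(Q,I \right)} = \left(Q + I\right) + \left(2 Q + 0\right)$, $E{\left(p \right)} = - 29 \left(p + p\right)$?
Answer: $- \frac{1}{39} \approx -0.025641$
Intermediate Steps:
$E{\left(p \right)} = - 58 p$ ($E{\left(p \right)} = - 29 \cdot 2 p = - 58 p$)
$n{\left(Q,I \right)} = I + 3 Q$ ($n{\left(Q,I \right)} = \left(I + Q\right) + 2 Q = I + 3 Q$)
$\frac{1}{E{\left(1 \right)} + n{\left(6,\left(6 - 5\right)^{2} \right)}} = \frac{1}{\left(-58\right) 1 + \left(\left(6 - 5\right)^{2} + 3 \cdot 6\right)} = \frac{1}{-58 + \left(1^{2} + 18\right)} = \frac{1}{-58 + \left(1 + 18\right)} = \frac{1}{-58 + 19} = \frac{1}{-39} = - \frac{1}{39}$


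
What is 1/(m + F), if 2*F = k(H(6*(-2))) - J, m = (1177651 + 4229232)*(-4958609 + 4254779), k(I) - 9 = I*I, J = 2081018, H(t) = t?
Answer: -2/7611055004645 ≈ -2.6278e-13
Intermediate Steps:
k(I) = 9 + I**2 (k(I) = 9 + I*I = 9 + I**2)
m = -3805526461890 (m = 5406883*(-703830) = -3805526461890)
F = -2080865/2 (F = ((9 + (6*(-2))**2) - 1*2081018)/2 = ((9 + (-12)**2) - 2081018)/2 = ((9 + 144) - 2081018)/2 = (153 - 2081018)/2 = (1/2)*(-2080865) = -2080865/2 ≈ -1.0404e+6)
1/(m + F) = 1/(-3805526461890 - 2080865/2) = 1/(-7611055004645/2) = -2/7611055004645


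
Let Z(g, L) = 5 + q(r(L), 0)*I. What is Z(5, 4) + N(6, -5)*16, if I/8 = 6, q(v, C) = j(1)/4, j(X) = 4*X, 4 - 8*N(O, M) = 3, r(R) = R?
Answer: 55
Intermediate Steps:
N(O, M) = ⅛ (N(O, M) = ½ - ⅛*3 = ½ - 3/8 = ⅛)
q(v, C) = 1 (q(v, C) = (4*1)/4 = 4*(¼) = 1)
I = 48 (I = 8*6 = 48)
Z(g, L) = 53 (Z(g, L) = 5 + 1*48 = 5 + 48 = 53)
Z(5, 4) + N(6, -5)*16 = 53 + (⅛)*16 = 53 + 2 = 55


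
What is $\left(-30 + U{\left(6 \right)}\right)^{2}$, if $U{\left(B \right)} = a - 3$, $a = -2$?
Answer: $1225$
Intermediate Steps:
$U{\left(B \right)} = -5$ ($U{\left(B \right)} = -2 - 3 = -5$)
$\left(-30 + U{\left(6 \right)}\right)^{2} = \left(-30 - 5\right)^{2} = \left(-35\right)^{2} = 1225$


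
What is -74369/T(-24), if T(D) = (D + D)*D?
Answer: -74369/1152 ≈ -64.556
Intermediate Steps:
T(D) = 2*D² (T(D) = (2*D)*D = 2*D²)
-74369/T(-24) = -74369/(2*(-24)²) = -74369/(2*576) = -74369/1152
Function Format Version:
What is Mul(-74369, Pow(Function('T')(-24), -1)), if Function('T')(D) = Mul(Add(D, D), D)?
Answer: Rational(-74369, 1152) ≈ -64.556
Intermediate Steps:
Function('T')(D) = Mul(2, Pow(D, 2)) (Function('T')(D) = Mul(Mul(2, D), D) = Mul(2, Pow(D, 2)))
Mul(-74369, Pow(Function('T')(-24), -1)) = Mul(-74369, Pow(Mul(2, Pow(-24, 2)), -1)) = Mul(-74369, Pow(Mul(2, 576), -1)) = Mul(-74369, Pow(1152, -1)) = Mul(-74369, Rational(1, 1152)) = Rational(-74369, 1152)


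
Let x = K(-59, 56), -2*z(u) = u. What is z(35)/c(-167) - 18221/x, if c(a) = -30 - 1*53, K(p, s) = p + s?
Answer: 3024791/498 ≈ 6073.9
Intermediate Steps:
z(u) = -u/2
x = -3 (x = -59 + 56 = -3)
c(a) = -83 (c(a) = -30 - 53 = -83)
z(35)/c(-167) - 18221/x = -1/2*35/(-83) - 18221/(-3) = -35/2*(-1/83) - 18221*(-1/3) = 35/166 + 18221/3 = 3024791/498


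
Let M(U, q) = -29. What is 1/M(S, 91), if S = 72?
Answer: -1/29 ≈ -0.034483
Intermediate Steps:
1/M(S, 91) = 1/(-29) = -1/29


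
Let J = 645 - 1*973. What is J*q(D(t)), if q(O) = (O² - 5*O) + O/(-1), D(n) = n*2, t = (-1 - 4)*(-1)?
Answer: -13120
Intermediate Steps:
t = 5 (t = -5*(-1) = 5)
D(n) = 2*n
q(O) = O² - 6*O (q(O) = (O² - 5*O) + O*(-1) = (O² - 5*O) - O = O² - 6*O)
J = -328 (J = 645 - 973 = -328)
J*q(D(t)) = -328*2*5*(-6 + 2*5) = -3280*(-6 + 10) = -3280*4 = -328*40 = -13120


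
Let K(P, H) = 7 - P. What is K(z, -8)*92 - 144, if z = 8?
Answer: -236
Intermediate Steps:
K(z, -8)*92 - 144 = (7 - 1*8)*92 - 144 = (7 - 8)*92 - 144 = -1*92 - 144 = -92 - 144 = -236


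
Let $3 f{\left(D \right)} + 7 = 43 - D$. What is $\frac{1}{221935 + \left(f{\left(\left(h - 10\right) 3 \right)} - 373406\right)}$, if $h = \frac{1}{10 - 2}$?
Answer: $- \frac{8}{1211593} \approx -6.6029 \cdot 10^{-6}$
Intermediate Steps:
$h = \frac{1}{8} \approx 0.125$
$f{\left(D \right)} = 12 - \frac{D}{3}$ ($f{\left(D \right)} = - \frac{7}{3} + \frac{43 - D}{3} = - \frac{7}{3} - \left(- \frac{43}{3} + \frac{D}{3}\right) = 12 - \frac{D}{3}$)
$\frac{1}{221935 + \left(f{\left(\left(h - 10\right) 3 \right)} - 373406\right)} = \frac{1}{221935 - \left(373394 + \frac{1}{3} \left(\frac{1}{8} - 10\right) 3\right)} = \frac{1}{221935 - \left(373394 + \frac{1}{3} \left(- \frac{79}{8}\right) 3\right)} = \frac{1}{221935 + \left(\left(12 - - \frac{79}{8}\right) - 373406\right)} = \frac{1}{221935 + \left(\left(12 + \frac{79}{8}\right) - 373406\right)} = \frac{1}{221935 + \left(\frac{175}{8} - 373406\right)} = \frac{1}{221935 - \frac{2987073}{8}} = \frac{1}{- \frac{1211593}{8}} = - \frac{8}{1211593}$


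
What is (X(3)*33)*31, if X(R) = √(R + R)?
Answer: 1023*√6 ≈ 2505.8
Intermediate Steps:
X(R) = √2*√R (X(R) = √(2*R) = √2*√R)
(X(3)*33)*31 = ((√2*√3)*33)*31 = (√6*33)*31 = (33*√6)*31 = 1023*√6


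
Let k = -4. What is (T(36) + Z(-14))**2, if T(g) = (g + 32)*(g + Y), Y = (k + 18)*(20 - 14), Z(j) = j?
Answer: 66357316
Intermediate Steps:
Y = 84 (Y = (-4 + 18)*(20 - 14) = 14*6 = 84)
T(g) = (32 + g)*(84 + g) (T(g) = (g + 32)*(g + 84) = (32 + g)*(84 + g))
(T(36) + Z(-14))**2 = ((2688 + 36**2 + 116*36) - 14)**2 = ((2688 + 1296 + 4176) - 14)**2 = (8160 - 14)**2 = 8146**2 = 66357316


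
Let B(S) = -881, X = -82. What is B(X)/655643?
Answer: -881/655643 ≈ -0.0013437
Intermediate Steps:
B(X)/655643 = -881/655643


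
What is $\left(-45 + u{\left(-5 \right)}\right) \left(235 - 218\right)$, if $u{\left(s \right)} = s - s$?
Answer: $-765$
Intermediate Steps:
$u{\left(s \right)} = 0$
$\left(-45 + u{\left(-5 \right)}\right) \left(235 - 218\right) = \left(-45 + 0\right) \left(235 - 218\right) = \left(-45\right) 17 = -765$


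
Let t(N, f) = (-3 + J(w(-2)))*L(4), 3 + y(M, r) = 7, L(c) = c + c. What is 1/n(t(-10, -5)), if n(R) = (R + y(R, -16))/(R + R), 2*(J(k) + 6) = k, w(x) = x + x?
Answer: 44/21 ≈ 2.0952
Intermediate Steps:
L(c) = 2*c
w(x) = 2*x
J(k) = -6 + k/2
y(M, r) = 4 (y(M, r) = -3 + 7 = 4)
t(N, f) = -88 (t(N, f) = (-3 + (-6 + (2*(-2))/2))*(2*4) = (-3 + (-6 + (½)*(-4)))*8 = (-3 + (-6 - 2))*8 = (-3 - 8)*8 = -11*8 = -88)
n(R) = (4 + R)/(2*R) (n(R) = (R + 4)/(R + R) = (4 + R)/((2*R)) = (4 + R)*(1/(2*R)) = (4 + R)/(2*R))
1/n(t(-10, -5)) = 1/((½)*(4 - 88)/(-88)) = 1/((½)*(-1/88)*(-84)) = 1/(21/44) = 44/21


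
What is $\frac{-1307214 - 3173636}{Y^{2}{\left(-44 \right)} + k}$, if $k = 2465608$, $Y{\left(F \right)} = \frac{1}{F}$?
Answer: $- \frac{8674925600}{4773417089} \approx -1.8173$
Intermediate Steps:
$\frac{-1307214 - 3173636}{Y^{2}{\left(-44 \right)} + k} = \frac{-1307214 - 3173636}{\left(\frac{1}{-44}\right)^{2} + 2465608} = - \frac{4480850}{\left(- \frac{1}{44}\right)^{2} + 2465608} = - \frac{4480850}{\frac{1}{1936} + 2465608} = - \frac{4480850}{\frac{4773417089}{1936}} = \left(-4480850\right) \frac{1936}{4773417089} = - \frac{8674925600}{4773417089}$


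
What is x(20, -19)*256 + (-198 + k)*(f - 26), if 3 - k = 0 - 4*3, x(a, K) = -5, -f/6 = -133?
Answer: -142556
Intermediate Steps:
f = 798 (f = -6*(-133) = 798)
k = 15 (k = 3 - (0 - 4*3) = 3 - (0 - 12) = 3 - 1*(-12) = 3 + 12 = 15)
x(20, -19)*256 + (-198 + k)*(f - 26) = -5*256 + (-198 + 15)*(798 - 26) = -1280 - 183*772 = -1280 - 141276 = -142556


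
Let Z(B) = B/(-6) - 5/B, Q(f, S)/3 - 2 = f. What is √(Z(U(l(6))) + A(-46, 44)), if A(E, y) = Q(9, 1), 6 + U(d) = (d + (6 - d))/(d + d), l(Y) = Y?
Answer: √151701/66 ≈ 5.9013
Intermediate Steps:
Q(f, S) = 6 + 3*f
U(d) = -6 + 3/d (U(d) = -6 + (d + (6 - d))/(d + d) = -6 + 6/((2*d)) = -6 + 6*(1/(2*d)) = -6 + 3/d)
Z(B) = -5/B - B/6 (Z(B) = B*(-⅙) - 5/B = -B/6 - 5/B = -5/B - B/6)
A(E, y) = 33 (A(E, y) = 6 + 3*9 = 6 + 27 = 33)
√(Z(U(l(6))) + A(-46, 44)) = √((-5/(-6 + 3/6) - (-6 + 3/6)/6) + 33) = √((-5/(-6 + 3*(⅙)) - (-6 + 3*(⅙))/6) + 33) = √((-5/(-6 + ½) - (-6 + ½)/6) + 33) = √((-5/(-11/2) - ⅙*(-11/2)) + 33) = √((-5*(-2/11) + 11/12) + 33) = √((10/11 + 11/12) + 33) = √(241/132 + 33) = √(4597/132) = √151701/66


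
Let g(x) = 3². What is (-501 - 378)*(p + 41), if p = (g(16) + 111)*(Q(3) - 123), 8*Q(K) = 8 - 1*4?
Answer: 12885261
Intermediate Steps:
g(x) = 9
Q(K) = ½ (Q(K) = (8 - 1*4)/8 = (8 - 4)/8 = (⅛)*4 = ½)
p = -14700 (p = (9 + 111)*(½ - 123) = 120*(-245/2) = -14700)
(-501 - 378)*(p + 41) = (-501 - 378)*(-14700 + 41) = -879*(-14659) = 12885261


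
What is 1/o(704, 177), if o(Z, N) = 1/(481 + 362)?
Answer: 843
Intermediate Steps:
o(Z, N) = 1/843
1/o(704, 177) = 1/(1/843) = 843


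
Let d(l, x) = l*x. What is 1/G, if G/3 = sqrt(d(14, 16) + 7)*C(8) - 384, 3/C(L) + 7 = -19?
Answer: -86528/99678177 + 26*sqrt(231)/99678177 ≈ -0.00086411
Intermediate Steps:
C(L) = -3/26 (C(L) = 3/(-7 - 19) = 3/(-26) = 3*(-1/26) = -3/26)
G = -1152 - 9*sqrt(231)/26 (G = 3*(sqrt(14*16 + 7)*(-3/26) - 384) = 3*(sqrt(224 + 7)*(-3/26) - 384) = 3*(sqrt(231)*(-3/26) - 384) = 3*(-3*sqrt(231)/26 - 384) = 3*(-384 - 3*sqrt(231)/26) = -1152 - 9*sqrt(231)/26 ≈ -1157.3)
1/G = 1/(-1152 - 9*sqrt(231)/26)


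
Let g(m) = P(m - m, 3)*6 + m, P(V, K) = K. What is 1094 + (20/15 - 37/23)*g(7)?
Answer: 75011/69 ≈ 1087.1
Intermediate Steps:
g(m) = 18 + m (g(m) = 3*6 + m = 18 + m)
1094 + (20/15 - 37/23)*g(7) = 1094 + (20/15 - 37/23)*(18 + 7) = 1094 + (20*(1/15) - 37*1/23)*25 = 1094 + (4/3 - 37/23)*25 = 1094 - 19/69*25 = 1094 - 475/69 = 75011/69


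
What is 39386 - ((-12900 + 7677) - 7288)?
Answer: 51897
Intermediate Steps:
39386 - ((-12900 + 7677) - 7288) = 39386 - (-5223 - 7288) = 39386 - 1*(-12511) = 39386 + 12511 = 51897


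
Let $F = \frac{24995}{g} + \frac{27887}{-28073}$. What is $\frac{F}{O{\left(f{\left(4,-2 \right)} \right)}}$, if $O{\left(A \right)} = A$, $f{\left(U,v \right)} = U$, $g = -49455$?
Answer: $- \frac{104041811}{277670043} \approx -0.3747$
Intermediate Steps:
$F = - \frac{416167244}{277670043}$ ($F = \frac{24995}{-49455} + \frac{27887}{-28073} = 24995 \left(- \frac{1}{49455}\right) + 27887 \left(- \frac{1}{28073}\right) = - \frac{4999}{9891} - \frac{27887}{28073} = - \frac{416167244}{277670043} \approx -1.4988$)
$\frac{F}{O{\left(f{\left(4,-2 \right)} \right)}} = - \frac{416167244}{277670043 \cdot 4} = \left(- \frac{416167244}{277670043}\right) \frac{1}{4} = - \frac{104041811}{277670043}$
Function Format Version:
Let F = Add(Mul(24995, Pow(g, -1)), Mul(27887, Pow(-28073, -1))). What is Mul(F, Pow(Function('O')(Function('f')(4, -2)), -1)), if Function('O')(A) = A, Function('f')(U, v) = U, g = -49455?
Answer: Rational(-104041811, 277670043) ≈ -0.37470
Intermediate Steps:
F = Rational(-416167244, 277670043) (F = Add(Mul(24995, Pow(-49455, -1)), Mul(27887, Pow(-28073, -1))) = Add(Mul(24995, Rational(-1, 49455)), Mul(27887, Rational(-1, 28073))) = Add(Rational(-4999, 9891), Rational(-27887, 28073)) = Rational(-416167244, 277670043) ≈ -1.4988)
Mul(F, Pow(Function('O')(Function('f')(4, -2)), -1)) = Mul(Rational(-416167244, 277670043), Pow(4, -1)) = Mul(Rational(-416167244, 277670043), Rational(1, 4)) = Rational(-104041811, 277670043)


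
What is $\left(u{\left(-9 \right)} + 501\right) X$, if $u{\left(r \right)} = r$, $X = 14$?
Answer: $6888$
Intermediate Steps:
$\left(u{\left(-9 \right)} + 501\right) X = \left(-9 + 501\right) 14 = 492 \cdot 14 = 6888$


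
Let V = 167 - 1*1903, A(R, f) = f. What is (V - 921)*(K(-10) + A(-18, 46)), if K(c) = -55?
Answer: 23913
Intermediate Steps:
V = -1736 (V = 167 - 1903 = -1736)
(V - 921)*(K(-10) + A(-18, 46)) = (-1736 - 921)*(-55 + 46) = -2657*(-9) = 23913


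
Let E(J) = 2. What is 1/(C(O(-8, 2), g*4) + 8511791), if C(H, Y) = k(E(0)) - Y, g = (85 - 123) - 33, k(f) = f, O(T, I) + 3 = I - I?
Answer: 1/8512077 ≈ 1.1748e-7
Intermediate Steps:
O(T, I) = -3 (O(T, I) = -3 + (I - I) = -3 + 0 = -3)
g = -71 (g = -38 - 33 = -71)
C(H, Y) = 2 - Y
1/(C(O(-8, 2), g*4) + 8511791) = 1/((2 - (-71)*4) + 8511791) = 1/((2 - 1*(-284)) + 8511791) = 1/((2 + 284) + 8511791) = 1/(286 + 8511791) = 1/8512077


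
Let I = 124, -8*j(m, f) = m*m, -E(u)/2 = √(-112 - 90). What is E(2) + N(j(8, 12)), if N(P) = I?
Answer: 124 - 2*I*√202 ≈ 124.0 - 28.425*I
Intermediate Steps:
E(u) = -2*I*√202 (E(u) = -2*√(-112 - 90) = -2*I*√202)
j(m, f) = -m²/8 (j(m, f) = -m*m/8 = -m²/8)
N(P) = 124
E(2) + N(j(8, 12)) = -2*I*√202 + 124 = 124 - 2*I*√202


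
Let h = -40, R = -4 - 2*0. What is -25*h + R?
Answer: 996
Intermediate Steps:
R = -4 (R = -4 + 0 = -4)
-25*h + R = -25*(-40) - 4 = 1000 - 4 = 996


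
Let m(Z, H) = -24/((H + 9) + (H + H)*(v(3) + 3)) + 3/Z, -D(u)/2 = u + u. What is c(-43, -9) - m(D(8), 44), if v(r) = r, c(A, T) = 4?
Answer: 76879/18592 ≈ 4.1351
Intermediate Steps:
D(u) = -4*u (D(u) = -2*(u + u) = -4*u)
m(Z, H) = -24/(9 + 13*H) + 3/Z (m(Z, H) = -24/((H + 9) + (H + H)*(3 + 3)) + 3/Z = -24/((9 + H) + (2*H)*6) + 3/Z = -24/((9 + H) + 12*H) + 3/Z = -24/(9 + 13*H) + 3/Z)
c(-43, -9) - m(D(8), 44) = 4 - 3*(9 - (-32)*8 + 13*44)/(((-4*8))*(9 + 13*44)) = 4 - 3*(9 - 8*(-32) + 572)/((-32)*(9 + 572)) = 4 - 3*(-1)*(9 + 256 + 572)/(32*581) = 4 - 3*(-1)*837/(32*581) = 4 - 1*(-2511/18592) = 4 + 2511/18592 = 76879/18592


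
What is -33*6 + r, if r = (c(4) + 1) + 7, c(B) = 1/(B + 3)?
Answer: -1329/7 ≈ -189.86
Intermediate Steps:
c(B) = 1/(3 + B)
r = 57/7 (r = (1/(3 + 4) + 1) + 7 = (1/7 + 1) + 7 = 8/7 + 7 = 57/7 ≈ 8.1429)
-33*6 + r = -33*6 + 57/7 = -198 + 57/7 = -1329/7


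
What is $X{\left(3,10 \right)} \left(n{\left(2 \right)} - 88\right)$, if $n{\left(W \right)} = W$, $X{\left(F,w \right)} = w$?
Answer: $-860$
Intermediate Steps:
$X{\left(3,10 \right)} \left(n{\left(2 \right)} - 88\right) = 10 \left(2 - 88\right) = 10 \left(-86\right) = -860$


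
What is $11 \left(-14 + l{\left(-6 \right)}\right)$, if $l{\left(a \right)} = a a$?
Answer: $242$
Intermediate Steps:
$l{\left(a \right)} = a^{2}$
$11 \left(-14 + l{\left(-6 \right)}\right) = 11 \left(-14 + \left(-6\right)^{2}\right) = 11 \left(-14 + 36\right) = 11 \cdot 22 = 242$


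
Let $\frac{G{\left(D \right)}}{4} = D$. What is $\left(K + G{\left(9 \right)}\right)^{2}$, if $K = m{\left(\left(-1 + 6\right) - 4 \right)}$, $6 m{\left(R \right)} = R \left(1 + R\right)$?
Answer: $\frac{11881}{9} \approx 1320.1$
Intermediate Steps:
$G{\left(D \right)} = 4 D$
$m{\left(R \right)} = \frac{R \left(1 + R\right)}{6}$
$K = \frac{1}{3}$ ($K = \frac{\left(\left(-1 + 6\right) - 4\right) \left(1 + \left(\left(-1 + 6\right) - 4\right)\right)}{6} = \frac{\left(5 - 4\right) \left(1 + \left(5 - 4\right)\right)}{6} = \frac{1}{6} \cdot 1 \left(1 + 1\right) = \frac{1}{6} \cdot 1 \cdot 2 = \frac{1}{3} \approx 0.33333$)
$\left(K + G{\left(9 \right)}\right)^{2} = \left(\frac{1}{3} + 4 \cdot 9\right)^{2} = \left(\frac{1}{3} + 36\right)^{2} = \left(\frac{109}{3}\right)^{2} = \frac{11881}{9}$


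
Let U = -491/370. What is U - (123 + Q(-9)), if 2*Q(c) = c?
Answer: -22168/185 ≈ -119.83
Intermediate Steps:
Q(c) = c/2
U = -491/370 (U = -491*1/370 = -491/370 ≈ -1.3270)
U - (123 + Q(-9)) = -491/370 - (123 + (½)*(-9)) = -491/370 - (123 - 9/2) = -491/370 - 1*237/2 = -491/370 - 237/2 = -22168/185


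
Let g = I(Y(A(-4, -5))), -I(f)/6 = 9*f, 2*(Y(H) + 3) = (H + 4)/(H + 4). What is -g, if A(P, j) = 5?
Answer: -135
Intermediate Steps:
Y(H) = -5/2 (Y(H) = -3 + ((H + 4)/(H + 4))/2 = -3 + ((4 + H)/(4 + H))/2 = -3 + (½)*1 = -3 + ½ = -5/2)
I(f) = -54*f
g = 135 (g = -54*(-5/2) = 135)
-g = -1*135 = -135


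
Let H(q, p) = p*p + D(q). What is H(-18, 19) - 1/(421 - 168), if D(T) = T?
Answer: 86778/253 ≈ 343.00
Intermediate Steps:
H(q, p) = q + p² (H(q, p) = p*p + q = p² + q = q + p²)
H(-18, 19) - 1/(421 - 168) = (-18 + 19²) - 1/(421 - 168) = (-18 + 361) - 1/253 = 343 - 1*1/253 = 343 - 1/253 = 86778/253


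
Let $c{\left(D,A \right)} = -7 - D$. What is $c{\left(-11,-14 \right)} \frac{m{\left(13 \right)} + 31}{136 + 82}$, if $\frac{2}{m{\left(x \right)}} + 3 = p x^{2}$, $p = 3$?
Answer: $\frac{7813}{13734} \approx 0.56888$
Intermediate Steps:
$m{\left(x \right)} = \frac{2}{-3 + 3 x^{2}}$
$c{\left(-11,-14 \right)} \frac{m{\left(13 \right)} + 31}{136 + 82} = \left(-7 - -11\right) \frac{\frac{2}{3 \left(-1 + 13^{2}\right)} + 31}{136 + 82} = \left(-7 + 11\right) \frac{\frac{2}{3 \left(-1 + 169\right)} + 31}{218} = 4 \left(\frac{2}{3 \cdot 168} + 31\right) \frac{1}{218} = 4 \left(\frac{2}{3} \cdot \frac{1}{168} + 31\right) \frac{1}{218} = 4 \left(\frac{1}{252} + 31\right) \frac{1}{218} = 4 \cdot \frac{7813}{252} \cdot \frac{1}{218} = 4 \cdot \frac{7813}{54936} = \frac{7813}{13734}$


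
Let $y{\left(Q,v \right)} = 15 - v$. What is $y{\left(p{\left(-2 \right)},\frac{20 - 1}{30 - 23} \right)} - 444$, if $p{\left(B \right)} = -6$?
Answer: $- \frac{3022}{7} \approx -431.71$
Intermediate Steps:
$y{\left(p{\left(-2 \right)},\frac{20 - 1}{30 - 23} \right)} - 444 = \left(15 - \frac{20 - 1}{30 - 23}\right) - 444 = \left(15 - \frac{19}{7}\right) - 444 = \frac{86}{7} - 444 = - \frac{3022}{7}$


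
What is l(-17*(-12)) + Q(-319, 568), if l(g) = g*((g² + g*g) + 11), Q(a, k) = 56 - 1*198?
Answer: 16981430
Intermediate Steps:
Q(a, k) = -142 (Q(a, k) = 56 - 198 = -142)
l(g) = g*(11 + 2*g²) (l(g) = g*((g² + g²) + 11) = g*(2*g² + 11) = g*(11 + 2*g²))
l(-17*(-12)) + Q(-319, 568) = (-17*(-12))*(11 + 2*(-17*(-12))²) - 142 = 204*(11 + 2*204²) - 142 = 204*(11 + 2*41616) - 142 = 204*(11 + 83232) - 142 = 204*83243 - 142 = 16981572 - 142 = 16981430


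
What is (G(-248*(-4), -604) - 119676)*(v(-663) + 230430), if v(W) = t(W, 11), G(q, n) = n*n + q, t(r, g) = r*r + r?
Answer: 164745008352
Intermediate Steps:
t(r, g) = r + r² (t(r, g) = r² + r = r + r²)
G(q, n) = q + n² (G(q, n) = n² + q = q + n²)
v(W) = W*(1 + W)
(G(-248*(-4), -604) - 119676)*(v(-663) + 230430) = ((-248*(-4) + (-604)²) - 119676)*(-663*(1 - 663) + 230430) = ((992 + 364816) - 119676)*(-663*(-662) + 230430) = (365808 - 119676)*(438906 + 230430) = 246132*669336 = 164745008352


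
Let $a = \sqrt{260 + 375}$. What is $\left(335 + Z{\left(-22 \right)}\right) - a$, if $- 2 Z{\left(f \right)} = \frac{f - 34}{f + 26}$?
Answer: $342 - \sqrt{635} \approx 316.8$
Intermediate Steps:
$Z{\left(f \right)} = - \frac{-34 + f}{2 \left(26 + f\right)}$ ($Z{\left(f \right)} = - \frac{\left(f - 34\right) \frac{1}{f + 26}}{2} = - \frac{\left(-34 + f\right) \frac{1}{26 + f}}{2} = - \frac{\frac{1}{26 + f} \left(-34 + f\right)}{2} = - \frac{-34 + f}{2 \left(26 + f\right)}$)
$a = \sqrt{635} \approx 25.199$
$\left(335 + Z{\left(-22 \right)}\right) - a = \left(335 + \frac{34 - -22}{2 \left(26 - 22\right)}\right) - \sqrt{635} = \left(335 + \frac{34 + 22}{2 \cdot 4}\right) - \sqrt{635} = \left(335 + \frac{1}{2} \cdot \frac{1}{4} \cdot 56\right) - \sqrt{635} = \left(335 + 7\right) - \sqrt{635} = 342 - \sqrt{635}$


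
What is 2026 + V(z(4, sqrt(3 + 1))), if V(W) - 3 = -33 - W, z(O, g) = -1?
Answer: 1997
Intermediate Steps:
V(W) = -30 - W (V(W) = 3 + (-33 - W) = -30 - W)
2026 + V(z(4, sqrt(3 + 1))) = 2026 + (-30 - 1*(-1)) = 2026 + (-30 + 1) = 2026 - 29 = 1997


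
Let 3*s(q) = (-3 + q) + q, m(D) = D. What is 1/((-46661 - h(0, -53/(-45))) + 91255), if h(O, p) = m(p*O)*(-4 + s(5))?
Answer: 1/44594 ≈ 2.2425e-5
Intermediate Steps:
s(q) = -1 + 2*q/3 (s(q) = ((-3 + q) + q)/3 = (-3 + 2*q)/3 = -1 + 2*q/3)
h(O, p) = -5*O*p/3 (h(O, p) = (p*O)*(-4 + (-1 + (2/3)*5)) = (O*p)*(-4 + (-1 + 10/3)) = (O*p)*(-4 + 7/3) = (O*p)*(-5/3) = -5*O*p/3)
1/((-46661 - h(0, -53/(-45))) + 91255) = 1/((-46661 - (-5)*0*(-53/(-45))/3) + 91255) = 1/((-46661 - (-5)*0*(-53*(-1/45))/3) + 91255) = 1/((-46661 - (-5)*0*53/(3*45)) + 91255) = 1/((-46661 - 1*0) + 91255) = 1/((-46661 + 0) + 91255) = 1/(-46661 + 91255) = 1/44594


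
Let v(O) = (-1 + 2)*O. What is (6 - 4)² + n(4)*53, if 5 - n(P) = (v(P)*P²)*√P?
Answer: -6515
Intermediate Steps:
v(O) = O (v(O) = 1*O = O)
n(P) = 5 - P^(7/2) (n(P) = 5 - P*P²*√P = 5 - P³*√P = 5 - P^(7/2))
(6 - 4)² + n(4)*53 = (6 - 4)² + (5 - 4^(7/2))*53 = 2² + (5 - 1*128)*53 = 4 + (5 - 128)*53 = 4 - 123*53 = 4 - 6519 = -6515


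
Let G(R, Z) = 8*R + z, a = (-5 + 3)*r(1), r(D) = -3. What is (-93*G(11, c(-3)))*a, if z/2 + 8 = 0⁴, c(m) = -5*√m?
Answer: -40176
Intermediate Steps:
a = 6 (a = (-5 + 3)*(-3) = -2*(-3) = 6)
z = -16 (z = -16 + 2*0⁴ = -16 + 2*0 = -16 + 0 = -16)
G(R, Z) = -16 + 8*R (G(R, Z) = 8*R - 16 = -16 + 8*R)
(-93*G(11, c(-3)))*a = -93*(-16 + 8*11)*6 = -93*(-16 + 88)*6 = -93*72*6 = -6696*6 = -40176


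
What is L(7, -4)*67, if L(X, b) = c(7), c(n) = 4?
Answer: 268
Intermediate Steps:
L(X, b) = 4
L(7, -4)*67 = 4*67 = 268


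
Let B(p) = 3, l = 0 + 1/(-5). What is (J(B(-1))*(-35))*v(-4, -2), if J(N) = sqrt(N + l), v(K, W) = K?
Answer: 28*sqrt(70) ≈ 234.26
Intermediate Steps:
l = -1/5 (l = 0 - 1/5 = -1/5 ≈ -0.20000)
J(N) = sqrt(-1/5 + N) (J(N) = sqrt(N - 1/5) = sqrt(-1/5 + N))
(J(B(-1))*(-35))*v(-4, -2) = ((sqrt(-5 + 25*3)/5)*(-35))*(-4) = ((sqrt(-5 + 75)/5)*(-35))*(-4) = ((sqrt(70)/5)*(-35))*(-4) = -7*sqrt(70)*(-4) = 28*sqrt(70)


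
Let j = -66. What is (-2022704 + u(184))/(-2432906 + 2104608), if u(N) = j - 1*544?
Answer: 1011657/164149 ≈ 6.1630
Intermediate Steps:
u(N) = -610 (u(N) = -66 - 1*544 = -66 - 544 = -610)
(-2022704 + u(184))/(-2432906 + 2104608) = (-2022704 - 610)/(-2432906 + 2104608) = -2023314/(-328298) = -2023314*(-1/328298) = 1011657/164149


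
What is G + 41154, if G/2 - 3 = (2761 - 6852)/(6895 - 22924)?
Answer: 659761822/16029 ≈ 41161.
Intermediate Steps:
G = 104356/16029 (G = 6 + 2*((2761 - 6852)/(6895 - 22924)) = 6 + 2*(-4091/(-16029)) = 6 + 2*(-4091*(-1/16029)) = 6 + 2*(4091/16029) = 6 + 8182/16029 = 104356/16029 ≈ 6.5105)
G + 41154 = 104356/16029 + 41154 = 659761822/16029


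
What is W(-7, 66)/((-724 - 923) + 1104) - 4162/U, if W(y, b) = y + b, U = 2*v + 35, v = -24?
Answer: 2259199/7059 ≈ 320.04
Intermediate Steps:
U = -13 (U = 2*(-24) + 35 = -48 + 35 = -13)
W(y, b) = b + y
W(-7, 66)/((-724 - 923) + 1104) - 4162/U = (66 - 7)/((-724 - 923) + 1104) - 4162/(-13) = 59/(-1647 + 1104) - 4162*(-1/13) = 59/(-543) + 4162/13 = 59*(-1/543) + 4162/13 = -59/543 + 4162/13 = 2259199/7059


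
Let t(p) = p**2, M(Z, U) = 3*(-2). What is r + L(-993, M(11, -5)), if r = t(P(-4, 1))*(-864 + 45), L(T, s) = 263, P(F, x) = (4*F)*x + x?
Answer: -184012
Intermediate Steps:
P(F, x) = x + 4*F*x (P(F, x) = 4*F*x + x = x + 4*F*x)
M(Z, U) = -6
r = -184275 (r = (1*(1 + 4*(-4)))**2*(-864 + 45) = (1*(1 - 16))**2*(-819) = (1*(-15))**2*(-819) = (-15)**2*(-819) = 225*(-819) = -184275)
r + L(-993, M(11, -5)) = -184275 + 263 = -184012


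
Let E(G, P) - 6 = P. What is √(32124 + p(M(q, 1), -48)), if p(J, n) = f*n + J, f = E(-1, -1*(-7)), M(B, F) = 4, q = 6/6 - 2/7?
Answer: 4*√1969 ≈ 177.49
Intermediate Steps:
q = 5/7 (q = 6*(⅙) - 2*⅐ = 1 - 2/7 = 5/7 ≈ 0.71429)
E(G, P) = 6 + P
f = 13 (f = 6 - 1*(-7) = 6 + 7 = 13)
p(J, n) = J + 13*n (p(J, n) = 13*n + J = J + 13*n)
√(32124 + p(M(q, 1), -48)) = √(32124 + (4 + 13*(-48))) = √(32124 + (4 - 624)) = √(32124 - 620) = √31504 = 4*√1969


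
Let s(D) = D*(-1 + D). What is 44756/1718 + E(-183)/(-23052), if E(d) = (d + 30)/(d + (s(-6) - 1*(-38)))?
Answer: 1041827591/39991604 ≈ 26.051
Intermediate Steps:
E(d) = (30 + d)/(80 + d) (E(d) = (d + 30)/(d + (-6*(-1 - 6) - 1*(-38))) = (30 + d)/(d + (-6*(-7) + 38)) = (30 + d)/(d + (42 + 38)) = (30 + d)/(d + 80) = (30 + d)/(80 + d))
44756/1718 + E(-183)/(-23052) = 44756/1718 + ((30 - 183)/(80 - 183))/(-23052) = 44756*(1/1718) + (-153/(-103))*(-1/23052) = 22378/859 - 1/103*(-153)*(-1/23052) = 22378/859 + (153/103)*(-1/23052) = 22378/859 - 3/46556 = 1041827591/39991604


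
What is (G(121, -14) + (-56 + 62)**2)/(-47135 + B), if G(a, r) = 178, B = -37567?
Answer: -107/42351 ≈ -0.0025265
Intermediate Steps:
(G(121, -14) + (-56 + 62)**2)/(-47135 + B) = (178 + (-56 + 62)**2)/(-47135 - 37567) = (178 + 6**2)/(-84702) = (178 + 36)*(-1/84702) = 214*(-1/84702) = -107/42351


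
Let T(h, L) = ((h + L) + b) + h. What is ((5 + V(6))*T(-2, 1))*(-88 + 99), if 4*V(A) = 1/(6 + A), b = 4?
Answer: 2651/48 ≈ 55.229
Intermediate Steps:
T(h, L) = 4 + L + 2*h (T(h, L) = ((h + L) + 4) + h = ((L + h) + 4) + h = (4 + L + h) + h = 4 + L + 2*h)
V(A) = 1/(4*(6 + A))
((5 + V(6))*T(-2, 1))*(-88 + 99) = ((5 + 1/(4*(6 + 6)))*(4 + 1 + 2*(-2)))*(-88 + 99) = ((5 + (¼)/12)*(4 + 1 - 4))*11 = ((5 + (¼)*(1/12))*1)*11 = ((5 + 1/48)*1)*11 = ((241/48)*1)*11 = (241/48)*11 = 2651/48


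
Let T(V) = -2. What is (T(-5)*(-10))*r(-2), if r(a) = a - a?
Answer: 0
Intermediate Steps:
r(a) = 0
(T(-5)*(-10))*r(-2) = -2*(-10)*0 = 20*0 = 0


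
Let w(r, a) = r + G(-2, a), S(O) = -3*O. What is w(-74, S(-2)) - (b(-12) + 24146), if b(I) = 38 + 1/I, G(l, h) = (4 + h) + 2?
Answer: -290951/12 ≈ -24246.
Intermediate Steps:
G(l, h) = 6 + h
w(r, a) = 6 + a + r (w(r, a) = r + (6 + a) = 6 + a + r)
w(-74, S(-2)) - (b(-12) + 24146) = (6 - 3*(-2) - 74) - ((38 + 1/(-12)) + 24146) = (6 + 6 - 74) - ((38 - 1/12) + 24146) = -62 - (455/12 + 24146) = -62 - 1*290207/12 = -62 - 290207/12 = -290951/12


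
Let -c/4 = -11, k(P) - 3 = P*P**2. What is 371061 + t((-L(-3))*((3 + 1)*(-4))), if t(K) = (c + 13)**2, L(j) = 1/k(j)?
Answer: 374310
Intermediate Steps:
k(P) = 3 + P**3 (k(P) = 3 + P*P**2 = 3 + P**3)
c = 44 (c = -4*(-11) = 44)
L(j) = 1/(3 + j**3)
t(K) = 3249 (t(K) = (44 + 13)**2 = 57**2 = 3249)
371061 + t((-L(-3))*((3 + 1)*(-4))) = 371061 + 3249 = 374310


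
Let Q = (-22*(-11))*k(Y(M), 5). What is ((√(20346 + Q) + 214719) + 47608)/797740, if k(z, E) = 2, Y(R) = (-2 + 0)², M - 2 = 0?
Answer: 262327/797740 + √20830/797740 ≈ 0.32902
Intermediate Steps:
M = 2 (M = 2 + 0 = 2)
Y(R) = 4 (Y(R) = (-2)² = 4)
Q = 484 (Q = -22*(-11)*2 = 242*2 = 484)
((√(20346 + Q) + 214719) + 47608)/797740 = ((√(20346 + 484) + 214719) + 47608)/797740 = ((√20830 + 214719) + 47608)*(1/797740) = ((214719 + √20830) + 47608)*(1/797740) = (262327 + √20830)*(1/797740) = 262327/797740 + √20830/797740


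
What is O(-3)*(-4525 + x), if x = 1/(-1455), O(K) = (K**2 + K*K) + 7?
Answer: -32919380/291 ≈ -1.1313e+5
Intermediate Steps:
O(K) = 7 + 2*K**2 (O(K) = (K**2 + K**2) + 7 = 2*K**2 + 7 = 7 + 2*K**2)
x = -1/1455 ≈ -0.00068729
O(-3)*(-4525 + x) = (7 + 2*(-3)**2)*(-4525 - 1/1455) = (7 + 2*9)*(-6583876/1455) = (7 + 18)*(-6583876/1455) = 25*(-6583876/1455) = -32919380/291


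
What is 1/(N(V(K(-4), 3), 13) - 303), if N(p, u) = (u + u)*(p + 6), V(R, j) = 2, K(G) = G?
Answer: -1/95 ≈ -0.010526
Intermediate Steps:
N(p, u) = 2*u*(6 + p) (N(p, u) = (2*u)*(6 + p) = 2*u*(6 + p))
1/(N(V(K(-4), 3), 13) - 303) = 1/(2*13*(6 + 2) - 303) = 1/(2*13*8 - 303) = 1/(208 - 303) = 1/(-95) = -1/95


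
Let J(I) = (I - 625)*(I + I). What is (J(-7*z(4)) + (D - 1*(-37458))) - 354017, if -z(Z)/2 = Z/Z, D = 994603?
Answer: 660936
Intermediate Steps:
z(Z) = -2 (z(Z) = -2*Z/Z = -2*1 = -2)
J(I) = 2*I*(-625 + I) (J(I) = (-625 + I)*(2*I) = 2*I*(-625 + I))
(J(-7*z(4)) + (D - 1*(-37458))) - 354017 = (2*(-7*(-2))*(-625 - 7*(-2)) + (994603 - 1*(-37458))) - 354017 = (2*14*(-625 + 14) + (994603 + 37458)) - 354017 = (2*14*(-611) + 1032061) - 354017 = (-17108 + 1032061) - 354017 = 1014953 - 354017 = 660936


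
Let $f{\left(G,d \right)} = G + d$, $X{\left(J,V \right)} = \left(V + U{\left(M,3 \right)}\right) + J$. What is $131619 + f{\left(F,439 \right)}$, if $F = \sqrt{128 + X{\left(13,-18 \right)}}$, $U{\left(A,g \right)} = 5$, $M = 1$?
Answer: $132058 + 8 \sqrt{2} \approx 1.3207 \cdot 10^{5}$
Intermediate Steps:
$X{\left(J,V \right)} = 5 + J + V$ ($X{\left(J,V \right)} = \left(V + 5\right) + J = \left(5 + V\right) + J = 5 + J + V$)
$F = 8 \sqrt{2}$ ($F = \sqrt{128 + \left(5 + 13 - 18\right)} = \sqrt{128 + 0} = \sqrt{128} = 8 \sqrt{2} \approx 11.314$)
$131619 + f{\left(F,439 \right)} = 131619 + \left(8 \sqrt{2} + 439\right) = 131619 + \left(439 + 8 \sqrt{2}\right) = 132058 + 8 \sqrt{2}$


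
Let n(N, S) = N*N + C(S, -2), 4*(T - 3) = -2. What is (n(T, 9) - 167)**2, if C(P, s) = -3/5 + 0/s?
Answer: 10413529/400 ≈ 26034.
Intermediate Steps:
T = 5/2 (T = 3 + (1/4)*(-2) = 3 - 1/2 = 5/2 ≈ 2.5000)
C(P, s) = -3/5 (C(P, s) = -3*1/5 + 0 = -3/5 + 0 = -3/5)
n(N, S) = -3/5 + N**2 (n(N, S) = N*N - 3/5 = N**2 - 3/5 = -3/5 + N**2)
(n(T, 9) - 167)**2 = ((-3/5 + (5/2)**2) - 167)**2 = ((-3/5 + 25/4) - 167)**2 = (113/20 - 167)**2 = (-3227/20)**2 = 10413529/400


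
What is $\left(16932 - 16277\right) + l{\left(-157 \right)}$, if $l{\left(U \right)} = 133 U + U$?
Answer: $-20383$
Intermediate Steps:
$l{\left(U \right)} = 134 U$
$\left(16932 - 16277\right) + l{\left(-157 \right)} = \left(16932 - 16277\right) + 134 \left(-157\right) = \left(16932 - 16277\right) - 21038 = 655 - 21038 = -20383$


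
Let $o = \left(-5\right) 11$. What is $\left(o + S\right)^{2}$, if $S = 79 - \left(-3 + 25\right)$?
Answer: $4$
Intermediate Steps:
$o = -55$
$S = 57$ ($S = 79 - 22 = 57$)
$\left(o + S\right)^{2} = \left(-55 + 57\right)^{2} = 2^{2} = 4$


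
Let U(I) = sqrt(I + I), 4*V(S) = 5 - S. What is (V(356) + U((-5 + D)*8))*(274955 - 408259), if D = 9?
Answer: 10630994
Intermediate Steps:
V(S) = 5/4 - S/4 (V(S) = (5 - S)/4 = 5/4 - S/4)
U(I) = sqrt(2)*sqrt(I) (U(I) = sqrt(2*I) = sqrt(2)*sqrt(I))
(V(356) + U((-5 + D)*8))*(274955 - 408259) = ((5/4 - 1/4*356) + sqrt(2)*sqrt((-5 + 9)*8))*(274955 - 408259) = ((5/4 - 89) + sqrt(2)*sqrt(4*8))*(-133304) = (-351/4 + sqrt(2)*sqrt(32))*(-133304) = (-351/4 + sqrt(2)*(4*sqrt(2)))*(-133304) = (-351/4 + 8)*(-133304) = -319/4*(-133304) = 10630994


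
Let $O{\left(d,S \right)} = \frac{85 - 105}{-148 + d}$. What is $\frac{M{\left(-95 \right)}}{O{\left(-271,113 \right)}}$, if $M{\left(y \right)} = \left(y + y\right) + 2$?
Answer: $- \frac{19693}{5} \approx -3938.6$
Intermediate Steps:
$M{\left(y \right)} = 2 + 2 y$ ($M{\left(y \right)} = 2 y + 2 = 2 + 2 y$)
$O{\left(d,S \right)} = - \frac{20}{-148 + d}$
$\frac{M{\left(-95 \right)}}{O{\left(-271,113 \right)}} = \frac{2 + 2 \left(-95\right)}{\left(-20\right) \frac{1}{-148 - 271}} = \frac{2 - 190}{\left(-20\right) \frac{1}{-419}} = - \frac{188}{\left(-20\right) \left(- \frac{1}{419}\right)} = - \frac{188}{\frac{20}{419}} = \left(-188\right) \frac{419}{20} = - \frac{19693}{5}$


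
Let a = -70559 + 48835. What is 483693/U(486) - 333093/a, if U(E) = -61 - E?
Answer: -10325544861/11883028 ≈ -868.93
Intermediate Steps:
a = -21724
483693/U(486) - 333093/a = 483693/(-61 - 1*486) - 333093/(-21724) = 483693/(-61 - 486) - 333093*(-1/21724) = 483693/(-547) + 333093/21724 = 483693*(-1/547) + 333093/21724 = -483693/547 + 333093/21724 = -10325544861/11883028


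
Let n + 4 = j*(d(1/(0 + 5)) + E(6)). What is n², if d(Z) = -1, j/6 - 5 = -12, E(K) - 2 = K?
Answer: 88804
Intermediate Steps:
E(K) = 2 + K
j = -42 (j = 30 + 6*(-12) = 30 - 72 = -42)
n = -298 (n = -4 - 42*(-1 + (2 + 6)) = -4 - 42*(-1 + 8) = -4 - 42*7 = -4 - 294 = -298)
n² = (-298)² = 88804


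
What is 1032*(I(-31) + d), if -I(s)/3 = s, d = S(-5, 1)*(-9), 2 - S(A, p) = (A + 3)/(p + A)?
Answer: 82044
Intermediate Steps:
S(A, p) = 2 - (3 + A)/(A + p) (S(A, p) = 2 - (A + 3)/(p + A) = 2 - (3 + A)/(A + p))
d = -27/2 (d = ((-3 - 5 + 2*1)/(-5 + 1))*(-9) = ((-3 - 5 + 2)/(-4))*(-9) = -1/4*(-6)*(-9) = (3/2)*(-9) = -27/2 ≈ -13.500)
I(s) = -3*s
1032*(I(-31) + d) = 1032*(-3*(-31) - 27/2) = 1032*(93 - 27/2) = 1032*(159/2) = 82044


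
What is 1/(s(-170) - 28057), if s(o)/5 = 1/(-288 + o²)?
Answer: -28612/802766879 ≈ -3.5642e-5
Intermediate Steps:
s(o) = 5/(-288 + o²)
1/(s(-170) - 28057) = 1/(5/(-288 + (-170)²) - 28057) = 1/(5/(-288 + 28900) - 28057) = 1/(5/28612 - 28057) = 1/(-802766879/28612) = -28612/802766879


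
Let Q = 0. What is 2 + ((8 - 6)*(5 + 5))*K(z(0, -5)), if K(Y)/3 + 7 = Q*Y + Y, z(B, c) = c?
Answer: -718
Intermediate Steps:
K(Y) = -21 + 3*Y (K(Y) = -21 + 3*(0*Y + Y) = -21 + 3*(0 + Y) = -21 + 3*Y)
2 + ((8 - 6)*(5 + 5))*K(z(0, -5)) = 2 + ((8 - 6)*(5 + 5))*(-21 + 3*(-5)) = 2 + (2*10)*(-21 - 15) = 2 + 20*(-36) = 2 - 720 = -718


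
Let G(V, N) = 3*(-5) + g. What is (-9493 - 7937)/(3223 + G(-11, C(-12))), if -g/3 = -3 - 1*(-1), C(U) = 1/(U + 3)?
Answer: -8715/1607 ≈ -5.4231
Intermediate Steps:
C(U) = 1/(3 + U)
g = 6 (g = -3*(-3 - 1*(-1)) = -3*(-3 + 1) = -3*(-2) = 6)
G(V, N) = -9 (G(V, N) = 3*(-5) + 6 = -15 + 6 = -9)
(-9493 - 7937)/(3223 + G(-11, C(-12))) = (-9493 - 7937)/(3223 - 9) = -17430/3214 = -17430*1/3214 = -8715/1607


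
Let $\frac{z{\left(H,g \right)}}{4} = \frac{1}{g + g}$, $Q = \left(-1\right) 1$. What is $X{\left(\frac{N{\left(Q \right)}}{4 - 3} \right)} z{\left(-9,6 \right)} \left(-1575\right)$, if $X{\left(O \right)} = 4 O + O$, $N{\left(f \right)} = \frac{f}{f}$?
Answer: $-2625$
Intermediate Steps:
$Q = -1$
$z{\left(H,g \right)} = \frac{2}{g}$ ($z{\left(H,g \right)} = \frac{4}{g + g} = \frac{4}{2 g} = 4 \frac{1}{2 g} = \frac{2}{g}$)
$N{\left(f \right)} = 1$
$X{\left(O \right)} = 5 O$
$X{\left(\frac{N{\left(Q \right)}}{4 - 3} \right)} z{\left(-9,6 \right)} \left(-1575\right) = 5 \cdot 1 \frac{1}{4 - 3} \cdot \frac{2}{6} \left(-1575\right) = 5 \cdot 1 \cdot 1^{-1} \cdot 2 \cdot \frac{1}{6} \left(-1575\right) = 5 \cdot 1 \cdot 1 \cdot \frac{1}{3} \left(-1575\right) = 5 \cdot 1 \cdot \frac{1}{3} \left(-1575\right) = 5 \cdot \frac{1}{3} \left(-1575\right) = \frac{5}{3} \left(-1575\right) = -2625$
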